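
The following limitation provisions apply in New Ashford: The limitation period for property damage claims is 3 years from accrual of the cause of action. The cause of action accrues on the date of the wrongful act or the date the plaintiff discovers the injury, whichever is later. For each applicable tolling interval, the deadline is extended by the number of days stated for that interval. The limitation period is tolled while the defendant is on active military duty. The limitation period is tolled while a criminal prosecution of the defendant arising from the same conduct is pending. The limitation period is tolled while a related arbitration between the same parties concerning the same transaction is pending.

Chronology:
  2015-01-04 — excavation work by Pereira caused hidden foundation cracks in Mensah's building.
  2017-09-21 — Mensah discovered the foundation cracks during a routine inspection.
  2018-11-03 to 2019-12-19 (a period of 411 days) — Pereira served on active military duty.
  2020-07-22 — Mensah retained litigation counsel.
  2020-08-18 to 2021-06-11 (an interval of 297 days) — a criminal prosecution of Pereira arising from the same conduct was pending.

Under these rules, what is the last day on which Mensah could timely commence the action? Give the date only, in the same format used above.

2022-08-30

The claim accrued on 2017-09-21 — the later of the 2015-01-04 act and the 2017-09-21 discovery.
The untolled deadline — 3 years after 2017-09-21 — is 2020-09-21.
The defendant's active military service from 2018-11-03 to 2019-12-19 tolled the period for 411 days, extending the deadline to 2021-11-06.
The period was tolled for 297 days by the pending criminal prosecution (2020-08-18 to 2021-06-11), pushing the deadline to 2022-08-30.
Nothing else in the chronology tolls or restarts the period.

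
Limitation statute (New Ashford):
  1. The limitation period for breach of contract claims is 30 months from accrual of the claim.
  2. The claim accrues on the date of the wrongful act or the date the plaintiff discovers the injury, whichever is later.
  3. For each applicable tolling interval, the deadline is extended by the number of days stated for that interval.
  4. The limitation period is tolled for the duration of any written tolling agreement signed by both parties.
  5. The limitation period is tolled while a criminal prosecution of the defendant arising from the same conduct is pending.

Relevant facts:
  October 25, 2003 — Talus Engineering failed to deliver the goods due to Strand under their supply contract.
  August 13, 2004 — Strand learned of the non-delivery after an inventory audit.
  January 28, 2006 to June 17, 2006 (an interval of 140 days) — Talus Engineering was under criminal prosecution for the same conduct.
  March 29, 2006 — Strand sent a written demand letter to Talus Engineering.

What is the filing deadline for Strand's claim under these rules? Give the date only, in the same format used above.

Because discovery on August 13, 2004 post-dates the October 25, 2003 act, accrual under the later-of rule falls on August 13, 2004.
30 months from August 13, 2004 is February 13, 2007.
Because the pending criminal prosecution ran from January 28, 2006 to June 17, 2006, the deadline is extended by 140 days to July 3, 2007.
Nothing else in the chronology tolls or restarts the period.

July 3, 2007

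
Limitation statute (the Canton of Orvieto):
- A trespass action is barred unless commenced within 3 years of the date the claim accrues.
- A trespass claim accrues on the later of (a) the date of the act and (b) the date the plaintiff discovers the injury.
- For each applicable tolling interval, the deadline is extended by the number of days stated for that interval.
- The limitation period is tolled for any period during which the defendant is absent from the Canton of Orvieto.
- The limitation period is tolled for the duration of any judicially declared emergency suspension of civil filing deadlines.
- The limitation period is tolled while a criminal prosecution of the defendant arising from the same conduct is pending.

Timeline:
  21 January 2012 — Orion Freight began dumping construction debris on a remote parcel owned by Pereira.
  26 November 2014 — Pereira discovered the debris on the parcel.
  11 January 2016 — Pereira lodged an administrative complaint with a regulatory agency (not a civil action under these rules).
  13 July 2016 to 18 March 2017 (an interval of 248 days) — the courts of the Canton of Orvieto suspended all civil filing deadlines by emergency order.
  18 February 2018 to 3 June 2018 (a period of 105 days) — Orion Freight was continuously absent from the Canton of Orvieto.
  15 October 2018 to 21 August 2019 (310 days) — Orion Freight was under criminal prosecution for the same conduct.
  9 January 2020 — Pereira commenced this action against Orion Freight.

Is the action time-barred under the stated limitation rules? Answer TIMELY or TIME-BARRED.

TIME-BARRED

Taking the later of the act (21 January 2012) and discovery (26 November 2014), the claim accrued on 26 November 2014.
Adding the 3 years base period to 26 November 2014 gives a deadline of 26 November 2017, before any tolling.
Because the emergency suspension of filing deadlines ran from 13 July 2016 to 18 March 2017, the deadline is extended by 248 days to 1 August 2018.
The period was tolled for 105 days by the defendant's absence from the jurisdiction (18 February 2018 to 3 June 2018), pushing the deadline to 14 November 2018.
The pending criminal prosecution from 15 October 2018 to 21 August 2019 tolled the period for 310 days, extending the deadline to 20 September 2019.
The other events in the timeline have no effect on the limitation period under the stated rules.
Filing on 9 January 2020 missed the 20 September 2019 deadline — the action is time-barred.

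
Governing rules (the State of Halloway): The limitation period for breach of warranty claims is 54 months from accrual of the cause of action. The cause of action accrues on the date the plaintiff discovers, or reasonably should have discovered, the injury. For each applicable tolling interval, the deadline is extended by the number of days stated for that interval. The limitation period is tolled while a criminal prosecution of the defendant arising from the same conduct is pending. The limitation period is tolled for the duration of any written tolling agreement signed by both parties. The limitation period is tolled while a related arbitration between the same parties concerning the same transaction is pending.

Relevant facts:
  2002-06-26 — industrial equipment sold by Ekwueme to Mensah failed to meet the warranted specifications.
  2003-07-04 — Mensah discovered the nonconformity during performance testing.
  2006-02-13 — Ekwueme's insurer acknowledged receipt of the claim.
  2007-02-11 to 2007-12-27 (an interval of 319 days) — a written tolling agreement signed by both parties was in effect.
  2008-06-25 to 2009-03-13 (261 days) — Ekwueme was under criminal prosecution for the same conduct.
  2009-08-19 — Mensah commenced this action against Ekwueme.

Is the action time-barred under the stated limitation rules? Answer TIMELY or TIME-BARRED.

TIME-BARRED

Under the discovery rule, the claim accrued on 2003-07-04, when Mensah discovered the injury — not on the 2002-06-26 date of the underlying act.
The untolled deadline — 54 months after 2003-07-04 — is 2008-01-04.
The period was tolled for 319 days by the written tolling agreement (2007-02-11 to 2007-12-27), pushing the deadline to 2008-11-18.
The pending criminal prosecution from 2008-06-25 to 2009-03-13 tolled the period for 261 days, extending the deadline to 2009-08-06.
None of the other events listed affects the running of the period under the stated rules.
Filing on 2009-08-19 missed the 2009-08-06 deadline — the action is time-barred.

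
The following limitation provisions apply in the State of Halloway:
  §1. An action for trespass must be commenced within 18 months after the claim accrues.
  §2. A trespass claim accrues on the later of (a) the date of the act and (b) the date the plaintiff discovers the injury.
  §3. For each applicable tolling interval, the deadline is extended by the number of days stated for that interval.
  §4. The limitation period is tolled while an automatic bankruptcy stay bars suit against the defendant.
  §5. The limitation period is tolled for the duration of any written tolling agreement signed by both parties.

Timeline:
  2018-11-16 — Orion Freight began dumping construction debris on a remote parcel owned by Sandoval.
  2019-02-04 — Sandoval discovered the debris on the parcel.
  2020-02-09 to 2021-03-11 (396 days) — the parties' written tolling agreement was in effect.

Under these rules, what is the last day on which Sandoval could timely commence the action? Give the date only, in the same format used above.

2021-09-04

Because discovery on 2019-02-04 post-dates the 2018-11-16 act, accrual under the later-of rule falls on 2019-02-04.
18 months from 2019-02-04 is 2020-08-04.
Because the written tolling agreement ran from 2020-02-09 to 2021-03-11, the deadline is extended by 396 days to 2021-09-04.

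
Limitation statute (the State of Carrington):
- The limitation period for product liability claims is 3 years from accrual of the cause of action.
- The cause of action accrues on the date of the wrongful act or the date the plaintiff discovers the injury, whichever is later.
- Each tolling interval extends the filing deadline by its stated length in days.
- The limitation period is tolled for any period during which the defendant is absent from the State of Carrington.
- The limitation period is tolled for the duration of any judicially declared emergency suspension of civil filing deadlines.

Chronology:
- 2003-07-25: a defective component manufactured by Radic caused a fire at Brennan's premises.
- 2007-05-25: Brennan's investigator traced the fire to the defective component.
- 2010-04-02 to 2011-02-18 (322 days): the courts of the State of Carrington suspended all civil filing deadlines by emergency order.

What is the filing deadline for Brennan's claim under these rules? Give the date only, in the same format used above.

2011-04-12

Because discovery on 2007-05-25 post-dates the 2003-07-25 act, accrual under the later-of rule falls on 2007-05-25.
The untolled deadline — 3 years after 2007-05-25 — is 2010-05-25.
The period was tolled for 322 days by the emergency suspension of filing deadlines (2010-04-02 to 2011-02-18), pushing the deadline to 2011-04-12.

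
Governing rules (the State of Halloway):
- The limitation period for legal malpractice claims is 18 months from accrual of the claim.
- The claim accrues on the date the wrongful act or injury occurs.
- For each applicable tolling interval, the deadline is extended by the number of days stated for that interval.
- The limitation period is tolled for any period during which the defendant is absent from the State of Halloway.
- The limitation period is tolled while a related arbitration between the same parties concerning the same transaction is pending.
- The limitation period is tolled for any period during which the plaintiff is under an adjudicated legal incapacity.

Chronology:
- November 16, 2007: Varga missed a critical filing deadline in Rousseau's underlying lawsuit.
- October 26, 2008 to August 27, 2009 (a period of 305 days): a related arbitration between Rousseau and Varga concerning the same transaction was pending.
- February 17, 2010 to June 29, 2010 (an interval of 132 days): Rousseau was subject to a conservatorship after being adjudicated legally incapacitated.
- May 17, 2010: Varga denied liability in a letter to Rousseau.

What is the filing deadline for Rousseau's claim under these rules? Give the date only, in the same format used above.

The claim accrued on November 16, 2007, when the wrongful act occurred.
18 months from November 16, 2007 is May 16, 2009.
The pending related arbitration from October 26, 2008 to August 27, 2009 tolled the period for 305 days, extending the deadline to March 17, 2010.
Because the plaintiff's legal incapacity ran from February 17, 2010 to June 29, 2010, the deadline is extended by 132 days to July 27, 2010.
None of the other events listed affects the running of the period under the stated rules.

July 27, 2010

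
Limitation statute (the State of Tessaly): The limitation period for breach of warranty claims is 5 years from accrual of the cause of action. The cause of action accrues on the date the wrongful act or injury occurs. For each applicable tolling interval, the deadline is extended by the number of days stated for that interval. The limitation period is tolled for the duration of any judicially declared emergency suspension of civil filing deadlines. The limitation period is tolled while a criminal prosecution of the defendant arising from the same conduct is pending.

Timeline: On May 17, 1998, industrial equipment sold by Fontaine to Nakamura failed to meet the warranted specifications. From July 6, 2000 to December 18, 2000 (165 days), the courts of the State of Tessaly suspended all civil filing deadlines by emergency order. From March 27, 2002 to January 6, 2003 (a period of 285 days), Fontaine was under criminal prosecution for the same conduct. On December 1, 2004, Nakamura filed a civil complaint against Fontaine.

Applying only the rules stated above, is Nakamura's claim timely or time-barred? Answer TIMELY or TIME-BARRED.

TIME-BARRED

The limitation period began to run on May 17, 1998.
Adding the 5 years base period to May 17, 1998 gives a deadline of May 17, 2003, before any tolling.
The period was tolled for 165 days by the emergency suspension of filing deadlines (July 6, 2000 to December 18, 2000), pushing the deadline to October 29, 2003.
The period was tolled for 285 days by the pending criminal prosecution (March 27, 2002 to January 6, 2003), pushing the deadline to August 9, 2004.
Filing on December 1, 2004 missed the August 9, 2004 deadline — the action is time-barred.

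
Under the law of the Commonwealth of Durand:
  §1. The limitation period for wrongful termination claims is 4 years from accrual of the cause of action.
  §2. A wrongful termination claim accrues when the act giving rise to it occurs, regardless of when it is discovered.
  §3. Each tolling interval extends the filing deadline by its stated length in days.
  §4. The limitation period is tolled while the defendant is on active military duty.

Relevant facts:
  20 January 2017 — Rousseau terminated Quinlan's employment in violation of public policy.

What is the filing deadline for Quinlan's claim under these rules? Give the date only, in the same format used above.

20 January 2021

The claim accrued on 20 January 2017, when the wrongful act occurred.
4 years from 20 January 2017 is 20 January 2021.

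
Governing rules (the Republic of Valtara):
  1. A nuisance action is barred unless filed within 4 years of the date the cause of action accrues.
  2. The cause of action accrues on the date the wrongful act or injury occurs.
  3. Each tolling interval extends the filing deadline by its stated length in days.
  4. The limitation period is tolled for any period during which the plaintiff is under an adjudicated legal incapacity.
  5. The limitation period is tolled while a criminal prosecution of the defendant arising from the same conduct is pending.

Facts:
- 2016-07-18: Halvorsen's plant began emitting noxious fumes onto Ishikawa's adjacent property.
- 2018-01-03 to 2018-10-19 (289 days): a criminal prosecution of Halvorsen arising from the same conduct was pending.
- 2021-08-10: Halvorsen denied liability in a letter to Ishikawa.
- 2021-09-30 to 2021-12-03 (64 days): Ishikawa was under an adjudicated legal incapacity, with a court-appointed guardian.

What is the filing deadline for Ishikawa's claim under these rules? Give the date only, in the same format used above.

2021-05-03

The cause of action accrued on 2016-07-18, the date of the act.
4 years from 2016-07-18 is 2020-07-18.
Because the pending criminal prosecution ran from 2018-01-03 to 2018-10-19, the deadline is extended by 289 days to 2021-05-03.
The plaintiff's legal incapacity from 2021-09-30 to 2021-12-03 began after the period had already run on 2021-05-03, so it has no tolling effect.
None of the other events listed affects the running of the period under the stated rules.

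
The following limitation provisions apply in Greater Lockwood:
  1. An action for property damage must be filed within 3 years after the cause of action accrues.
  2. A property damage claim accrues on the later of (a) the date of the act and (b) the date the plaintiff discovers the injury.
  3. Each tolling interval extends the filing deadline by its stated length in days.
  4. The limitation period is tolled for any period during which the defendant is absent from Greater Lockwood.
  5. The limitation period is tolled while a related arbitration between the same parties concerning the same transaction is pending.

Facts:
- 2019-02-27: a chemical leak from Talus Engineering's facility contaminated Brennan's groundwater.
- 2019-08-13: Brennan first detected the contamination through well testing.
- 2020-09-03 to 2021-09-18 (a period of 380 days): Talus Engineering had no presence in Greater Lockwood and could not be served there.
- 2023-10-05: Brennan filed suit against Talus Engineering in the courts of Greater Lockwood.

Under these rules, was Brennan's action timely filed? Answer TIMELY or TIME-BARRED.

Because discovery on 2019-08-13 post-dates the 2019-02-27 act, accrual under the later-of rule falls on 2019-08-13.
Adding the 3 years base period to 2019-08-13 gives a deadline of 2022-08-13, before any tolling.
Because the defendant's absence from the jurisdiction ran from 2020-09-03 to 2021-09-18, the deadline is extended by 380 days to 2023-08-28.
Brennan filed on 2023-10-05, after the 2023-08-28 deadline, so the action is time-barred.

TIME-BARRED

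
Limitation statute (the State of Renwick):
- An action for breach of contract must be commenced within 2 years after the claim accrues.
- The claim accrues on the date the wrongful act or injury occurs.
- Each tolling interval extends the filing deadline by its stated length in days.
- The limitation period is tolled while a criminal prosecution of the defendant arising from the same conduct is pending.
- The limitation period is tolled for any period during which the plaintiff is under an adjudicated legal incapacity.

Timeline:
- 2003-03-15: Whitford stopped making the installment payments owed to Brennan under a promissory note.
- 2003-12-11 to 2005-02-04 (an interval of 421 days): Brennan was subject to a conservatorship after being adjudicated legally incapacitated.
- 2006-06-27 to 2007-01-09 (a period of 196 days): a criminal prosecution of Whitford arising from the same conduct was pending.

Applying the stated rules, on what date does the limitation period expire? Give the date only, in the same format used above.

The claim accrued on 2003-03-15, when the wrongful act occurred.
2 years from 2003-03-15 is 2005-03-15.
The plaintiff's legal incapacity from 2003-12-11 to 2005-02-04 tolled the period for 421 days, extending the deadline to 2006-05-10.
The pending criminal prosecution from 2006-06-27 to 2007-01-09 began after the period had already run on 2006-05-10, so it has no tolling effect.

2006-05-10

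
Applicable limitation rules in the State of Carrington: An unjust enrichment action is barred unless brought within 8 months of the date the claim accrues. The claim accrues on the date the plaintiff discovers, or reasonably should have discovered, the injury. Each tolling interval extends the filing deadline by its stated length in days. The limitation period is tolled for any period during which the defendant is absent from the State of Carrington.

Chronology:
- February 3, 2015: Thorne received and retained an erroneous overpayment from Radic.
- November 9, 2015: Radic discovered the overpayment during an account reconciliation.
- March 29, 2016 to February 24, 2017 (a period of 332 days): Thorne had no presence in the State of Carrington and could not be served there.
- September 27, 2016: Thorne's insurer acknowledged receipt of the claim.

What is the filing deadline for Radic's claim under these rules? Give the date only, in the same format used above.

June 6, 2017

Accrual is tied to discovery, so the period began on November 9, 2015 rather than on February 3, 2015 when the act occurred.
8 months from November 9, 2015 is July 9, 2016.
Because the defendant's absence from the jurisdiction ran from March 29, 2016 to February 24, 2017, the deadline is extended by 332 days to June 6, 2017.
The other events in the timeline have no effect on the limitation period under the stated rules.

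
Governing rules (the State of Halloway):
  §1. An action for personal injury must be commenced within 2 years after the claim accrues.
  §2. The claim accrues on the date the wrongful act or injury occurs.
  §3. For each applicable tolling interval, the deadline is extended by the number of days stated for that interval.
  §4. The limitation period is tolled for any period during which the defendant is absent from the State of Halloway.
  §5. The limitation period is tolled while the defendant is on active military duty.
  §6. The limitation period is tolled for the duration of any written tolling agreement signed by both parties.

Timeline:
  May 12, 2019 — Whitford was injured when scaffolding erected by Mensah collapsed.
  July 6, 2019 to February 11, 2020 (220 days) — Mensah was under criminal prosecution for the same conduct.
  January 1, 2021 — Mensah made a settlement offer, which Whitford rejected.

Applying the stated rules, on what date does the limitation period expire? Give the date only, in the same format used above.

May 12, 2021

The claim accrued on May 12, 2019, when the wrongful act occurred.
The untolled deadline — 2 years after May 12, 2019 — is May 12, 2021.
The pending criminal prosecution from July 6, 2019 to February 11, 2020 does not toll the period, because no stated rule makes a criminal prosecution a tolling event.
Nothing else in the chronology tolls or restarts the period.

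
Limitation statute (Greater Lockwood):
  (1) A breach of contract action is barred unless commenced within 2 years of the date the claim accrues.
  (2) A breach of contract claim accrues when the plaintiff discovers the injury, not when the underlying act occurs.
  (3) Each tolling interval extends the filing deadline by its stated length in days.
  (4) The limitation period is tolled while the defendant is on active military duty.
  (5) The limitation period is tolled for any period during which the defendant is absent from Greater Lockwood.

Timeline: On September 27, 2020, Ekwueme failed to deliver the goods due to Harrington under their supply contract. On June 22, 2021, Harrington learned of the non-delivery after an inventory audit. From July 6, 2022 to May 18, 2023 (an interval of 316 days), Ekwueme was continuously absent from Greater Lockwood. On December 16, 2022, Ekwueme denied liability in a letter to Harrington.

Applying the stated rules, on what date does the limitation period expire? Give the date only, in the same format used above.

The claim did not accrue until Harrington discovered the injury on June 22, 2021; the September 27, 2020 act date does not start the clock under the stated rule.
The untolled deadline — 2 years after June 22, 2021 — is June 22, 2023.
Because the defendant's absence from the jurisdiction ran from July 6, 2022 to May 18, 2023, the deadline is extended by 316 days to May 3, 2024.
Nothing else in the chronology tolls or restarts the period.

May 3, 2024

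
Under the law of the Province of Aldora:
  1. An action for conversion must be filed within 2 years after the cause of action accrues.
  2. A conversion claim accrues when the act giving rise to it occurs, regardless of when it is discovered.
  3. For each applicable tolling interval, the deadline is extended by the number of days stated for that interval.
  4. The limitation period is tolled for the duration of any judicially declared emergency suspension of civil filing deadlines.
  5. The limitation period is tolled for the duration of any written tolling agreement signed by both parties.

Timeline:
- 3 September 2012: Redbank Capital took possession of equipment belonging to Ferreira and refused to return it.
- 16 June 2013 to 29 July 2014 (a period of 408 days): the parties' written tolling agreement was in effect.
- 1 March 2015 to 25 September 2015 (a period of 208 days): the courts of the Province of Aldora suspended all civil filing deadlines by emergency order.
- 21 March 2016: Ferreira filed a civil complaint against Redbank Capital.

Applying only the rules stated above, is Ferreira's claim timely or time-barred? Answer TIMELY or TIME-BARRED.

TIMELY

The limitation period began to run on 3 September 2012.
2 years from 3 September 2012 is 3 September 2014.
The written tolling agreement from 16 June 2013 to 29 July 2014 tolled the period for 408 days, extending the deadline to 16 October 2015.
The emergency suspension of filing deadlines from 1 March 2015 to 25 September 2015 tolled the period for 208 days, extending the deadline to 11 May 2016.
Filing on 21 March 2016 beat the 11 May 2016 deadline — the action is timely.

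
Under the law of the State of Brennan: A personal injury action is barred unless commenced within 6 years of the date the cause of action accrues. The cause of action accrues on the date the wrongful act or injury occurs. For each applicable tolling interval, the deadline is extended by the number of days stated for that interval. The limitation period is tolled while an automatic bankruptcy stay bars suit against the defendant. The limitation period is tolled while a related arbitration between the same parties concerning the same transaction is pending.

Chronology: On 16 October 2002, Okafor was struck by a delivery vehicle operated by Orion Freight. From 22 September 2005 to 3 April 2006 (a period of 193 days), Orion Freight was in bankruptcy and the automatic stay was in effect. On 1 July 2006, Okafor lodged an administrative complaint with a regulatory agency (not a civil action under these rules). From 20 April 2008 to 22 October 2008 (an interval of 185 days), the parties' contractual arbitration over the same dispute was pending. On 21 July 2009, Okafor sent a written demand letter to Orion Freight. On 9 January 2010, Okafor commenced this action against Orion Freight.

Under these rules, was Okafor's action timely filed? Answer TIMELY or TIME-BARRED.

The claim accrued on 16 October 2002, when the wrongful act occurred.
The untolled deadline — 6 years after 16 October 2002 — is 16 October 2008.
Because the automatic bankruptcy stay ran from 22 September 2005 to 3 April 2006, the deadline is extended by 193 days to 27 April 2009.
The period was tolled for 185 days by the pending related arbitration (20 April 2008 to 22 October 2008), pushing the deadline to 29 October 2009.
Nothing else in the chronology tolls or restarts the period.
Filing on 9 January 2010 missed the 29 October 2009 deadline — the action is time-barred.

TIME-BARRED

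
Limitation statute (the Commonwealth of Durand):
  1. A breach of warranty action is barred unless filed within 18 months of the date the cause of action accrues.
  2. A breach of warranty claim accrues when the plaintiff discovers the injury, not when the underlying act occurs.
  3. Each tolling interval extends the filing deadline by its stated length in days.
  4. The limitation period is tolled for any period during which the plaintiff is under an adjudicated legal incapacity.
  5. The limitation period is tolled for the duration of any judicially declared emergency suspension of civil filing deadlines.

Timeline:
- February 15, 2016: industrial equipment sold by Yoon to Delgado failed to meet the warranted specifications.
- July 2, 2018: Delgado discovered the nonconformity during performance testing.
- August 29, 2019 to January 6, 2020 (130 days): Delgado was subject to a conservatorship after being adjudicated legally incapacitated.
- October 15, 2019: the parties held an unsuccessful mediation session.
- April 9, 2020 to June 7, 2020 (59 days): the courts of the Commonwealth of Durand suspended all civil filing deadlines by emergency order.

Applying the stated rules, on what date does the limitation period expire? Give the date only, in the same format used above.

July 9, 2020

Accrual is tied to discovery, so the period began on July 2, 2018 rather than on February 15, 2016 when the act occurred.
The untolled deadline — 18 months after July 2, 2018 — is January 2, 2020.
The plaintiff's legal incapacity from August 29, 2019 to January 6, 2020 tolled the period for 130 days, extending the deadline to May 11, 2020.
Because the emergency suspension of filing deadlines ran from April 9, 2020 to June 7, 2020, the deadline is extended by 59 days to July 9, 2020.
Nothing else in the chronology tolls or restarts the period.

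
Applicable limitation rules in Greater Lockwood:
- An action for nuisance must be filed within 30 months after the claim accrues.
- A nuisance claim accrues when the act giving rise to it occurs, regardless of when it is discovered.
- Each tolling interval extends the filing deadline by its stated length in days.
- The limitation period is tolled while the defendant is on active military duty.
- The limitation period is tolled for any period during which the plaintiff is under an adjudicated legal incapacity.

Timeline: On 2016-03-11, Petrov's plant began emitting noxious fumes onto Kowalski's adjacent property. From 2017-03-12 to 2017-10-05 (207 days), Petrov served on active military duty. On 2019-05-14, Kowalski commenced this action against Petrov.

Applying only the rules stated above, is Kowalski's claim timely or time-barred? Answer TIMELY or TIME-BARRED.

The claim accrued on 2016-03-11, when the wrongful act occurred.
Adding the 30 months base period to 2016-03-11 gives a deadline of 2018-09-11, before any tolling.
The defendant's active military service from 2017-03-12 to 2017-10-05 tolled the period for 207 days, extending the deadline to 2019-04-06.
Filing on 2019-05-14 missed the 2019-04-06 deadline — the action is time-barred.

TIME-BARRED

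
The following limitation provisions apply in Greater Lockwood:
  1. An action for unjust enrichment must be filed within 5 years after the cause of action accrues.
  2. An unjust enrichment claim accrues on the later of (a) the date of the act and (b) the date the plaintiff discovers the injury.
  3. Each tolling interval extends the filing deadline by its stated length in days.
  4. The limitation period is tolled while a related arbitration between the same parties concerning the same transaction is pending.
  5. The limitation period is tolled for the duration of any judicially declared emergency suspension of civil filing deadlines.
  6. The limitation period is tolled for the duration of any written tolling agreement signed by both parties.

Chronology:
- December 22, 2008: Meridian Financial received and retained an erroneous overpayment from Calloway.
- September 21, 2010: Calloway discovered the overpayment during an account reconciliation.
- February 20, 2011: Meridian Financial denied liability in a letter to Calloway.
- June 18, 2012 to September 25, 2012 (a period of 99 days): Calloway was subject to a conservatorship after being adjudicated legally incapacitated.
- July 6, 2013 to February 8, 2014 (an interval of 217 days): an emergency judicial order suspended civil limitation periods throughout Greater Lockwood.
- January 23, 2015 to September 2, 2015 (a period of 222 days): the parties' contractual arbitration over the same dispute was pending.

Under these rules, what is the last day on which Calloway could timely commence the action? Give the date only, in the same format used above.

December 3, 2016

Because discovery on September 21, 2010 post-dates the December 22, 2008 act, accrual under the later-of rule falls on September 21, 2010.
Adding the 5 years base period to September 21, 2010 gives a deadline of September 21, 2015, before any tolling.
Because the emergency suspension of filing deadlines ran from July 6, 2013 to February 8, 2014, the deadline is extended by 217 days to April 25, 2016.
Because the pending related arbitration ran from January 23, 2015 to September 2, 2015, the deadline is extended by 222 days to December 3, 2016.
No stated provision tolls the period for the plaintiff's incapacity, so the interval from June 18, 2012 to September 25, 2012 has no effect on the deadline.
The other events in the timeline have no effect on the limitation period under the stated rules.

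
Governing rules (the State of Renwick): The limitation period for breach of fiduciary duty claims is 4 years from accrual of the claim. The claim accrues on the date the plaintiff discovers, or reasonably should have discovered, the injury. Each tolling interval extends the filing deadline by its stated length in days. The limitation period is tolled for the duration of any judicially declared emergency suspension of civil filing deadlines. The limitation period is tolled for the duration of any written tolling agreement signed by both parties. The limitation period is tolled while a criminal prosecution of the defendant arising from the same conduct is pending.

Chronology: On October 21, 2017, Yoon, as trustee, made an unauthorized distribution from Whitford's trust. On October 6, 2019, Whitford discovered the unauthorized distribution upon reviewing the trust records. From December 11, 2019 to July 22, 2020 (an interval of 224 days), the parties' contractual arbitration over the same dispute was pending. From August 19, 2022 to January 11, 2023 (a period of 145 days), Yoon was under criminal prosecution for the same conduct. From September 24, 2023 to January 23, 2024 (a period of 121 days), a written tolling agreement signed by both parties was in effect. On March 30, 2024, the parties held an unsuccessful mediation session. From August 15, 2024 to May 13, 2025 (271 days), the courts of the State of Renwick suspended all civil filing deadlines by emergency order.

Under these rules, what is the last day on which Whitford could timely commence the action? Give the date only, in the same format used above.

The claim did not accrue until Whitford discovered the injury on October 6, 2019; the October 21, 2017 act date does not start the clock under the stated rule.
4 years from October 6, 2019 is October 6, 2023.
Because the pending criminal prosecution ran from August 19, 2022 to January 11, 2023, the deadline is extended by 145 days to February 28, 2024.
Because the written tolling agreement ran from September 24, 2023 to January 23, 2024, the deadline is extended by 121 days to June 28, 2024.
By the time the emergency suspension of filing deadlines began on August 15, 2024, the limitation period had already expired on June 28, 2024; that interval cannot revive it.
Although a pending arbitration ran from December 11, 2019 to July 22, 2020, the stated rules do not make that a tolling event, so it is disregarded.
Nothing else in the chronology tolls or restarts the period.

June 28, 2024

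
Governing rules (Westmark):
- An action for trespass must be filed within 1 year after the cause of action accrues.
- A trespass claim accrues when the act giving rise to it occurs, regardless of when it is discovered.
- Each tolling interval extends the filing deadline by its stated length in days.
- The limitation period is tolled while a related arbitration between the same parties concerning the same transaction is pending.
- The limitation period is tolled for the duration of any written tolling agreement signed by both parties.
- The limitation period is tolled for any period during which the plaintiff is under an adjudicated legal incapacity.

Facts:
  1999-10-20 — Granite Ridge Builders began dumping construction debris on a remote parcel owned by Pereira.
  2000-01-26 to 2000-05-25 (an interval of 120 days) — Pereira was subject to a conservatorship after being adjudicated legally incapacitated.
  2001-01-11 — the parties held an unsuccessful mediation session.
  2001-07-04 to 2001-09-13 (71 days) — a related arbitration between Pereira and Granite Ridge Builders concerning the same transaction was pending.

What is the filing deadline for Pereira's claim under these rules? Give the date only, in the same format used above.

The claim accrued on 1999-10-20, when the wrongful act occurred.
The untolled deadline — 1 year after 1999-10-20 — is 2000-10-20.
Because the plaintiff's legal incapacity ran from 2000-01-26 to 2000-05-25, the deadline is extended by 120 days to 2001-02-17.
The pending related arbitration from 2001-07-04 to 2001-09-13 began after the period had already run on 2001-02-17, so it has no tolling effect.
Nothing else in the chronology tolls or restarts the period.

2001-02-17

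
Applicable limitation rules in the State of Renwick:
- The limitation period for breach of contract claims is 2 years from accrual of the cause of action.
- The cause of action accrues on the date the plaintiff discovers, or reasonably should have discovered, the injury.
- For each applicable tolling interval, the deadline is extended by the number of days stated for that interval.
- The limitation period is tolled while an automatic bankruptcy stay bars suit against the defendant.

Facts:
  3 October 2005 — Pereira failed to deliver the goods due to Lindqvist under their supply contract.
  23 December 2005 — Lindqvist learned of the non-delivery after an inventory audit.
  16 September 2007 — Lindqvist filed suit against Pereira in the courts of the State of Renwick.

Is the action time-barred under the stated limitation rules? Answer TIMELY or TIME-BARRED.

Accrual is tied to discovery, so the period began on 23 December 2005 rather than on 3 October 2005 when the act occurred.
Adding the 2 years base period to 23 December 2005 gives a deadline of 23 December 2007, before any tolling.
The 16 September 2007 filing precedes the 23 December 2007 deadline; the claim is timely.

TIMELY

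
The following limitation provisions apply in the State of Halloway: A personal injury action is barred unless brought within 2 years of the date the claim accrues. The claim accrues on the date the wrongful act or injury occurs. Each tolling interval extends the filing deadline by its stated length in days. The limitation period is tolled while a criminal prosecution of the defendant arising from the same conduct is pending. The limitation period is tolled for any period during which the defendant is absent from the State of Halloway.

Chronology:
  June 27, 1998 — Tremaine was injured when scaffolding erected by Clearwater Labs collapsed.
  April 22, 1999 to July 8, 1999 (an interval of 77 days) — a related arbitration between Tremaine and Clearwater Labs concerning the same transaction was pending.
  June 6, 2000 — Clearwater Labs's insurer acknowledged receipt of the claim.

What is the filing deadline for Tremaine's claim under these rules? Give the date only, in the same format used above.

The limitation period began to run on June 27, 1998.
The untolled deadline — 2 years after June 27, 1998 — is June 27, 2000.
The pending related arbitration from April 22, 1999 to July 8, 1999 does not toll the period, because no stated rule makes a pending arbitration a tolling event.
None of the other events listed affects the running of the period under the stated rules.

June 27, 2000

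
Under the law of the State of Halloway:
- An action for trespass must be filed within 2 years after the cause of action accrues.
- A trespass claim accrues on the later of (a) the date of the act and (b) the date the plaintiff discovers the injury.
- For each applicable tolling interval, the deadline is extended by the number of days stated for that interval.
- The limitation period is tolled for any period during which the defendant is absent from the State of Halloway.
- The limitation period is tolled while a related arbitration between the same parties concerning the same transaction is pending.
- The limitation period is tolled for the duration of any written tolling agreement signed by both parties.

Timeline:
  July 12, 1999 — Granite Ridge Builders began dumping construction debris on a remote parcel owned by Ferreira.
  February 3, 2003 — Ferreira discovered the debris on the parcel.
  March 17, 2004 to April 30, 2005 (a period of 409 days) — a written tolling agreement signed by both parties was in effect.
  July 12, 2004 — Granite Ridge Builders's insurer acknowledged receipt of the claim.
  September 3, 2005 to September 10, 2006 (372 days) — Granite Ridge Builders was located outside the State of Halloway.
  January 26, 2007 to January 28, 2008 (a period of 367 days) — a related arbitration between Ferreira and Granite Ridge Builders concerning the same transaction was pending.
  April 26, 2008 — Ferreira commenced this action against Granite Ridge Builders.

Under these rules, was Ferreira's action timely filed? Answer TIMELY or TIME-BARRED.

Because discovery on February 3, 2003 post-dates the July 12, 1999 act, accrual under the later-of rule falls on February 3, 2003.
The untolled deadline — 2 years after February 3, 2003 — is February 3, 2005.
Because the written tolling agreement ran from March 17, 2004 to April 30, 2005, the deadline is extended by 409 days to March 19, 2006.
The defendant's absence from the jurisdiction from September 3, 2005 to September 10, 2006 tolled the period for 372 days, extending the deadline to March 26, 2007.
Because the pending related arbitration ran from January 26, 2007 to January 28, 2008, the deadline is extended by 367 days to March 27, 2008.
None of the other events listed affects the running of the period under the stated rules.
The April 26, 2008 filing falls after the March 27, 2008 deadline; the claim is time-barred.

TIME-BARRED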